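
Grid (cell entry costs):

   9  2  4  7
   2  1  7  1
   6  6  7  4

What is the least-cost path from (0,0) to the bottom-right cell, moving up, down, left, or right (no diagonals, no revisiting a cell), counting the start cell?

24

Cheapest: [0,0] [0,1] [1,1] [1,2] [1,3] [2,3]
  9 + 2 + 1 + 7 + 1 + 4 = 24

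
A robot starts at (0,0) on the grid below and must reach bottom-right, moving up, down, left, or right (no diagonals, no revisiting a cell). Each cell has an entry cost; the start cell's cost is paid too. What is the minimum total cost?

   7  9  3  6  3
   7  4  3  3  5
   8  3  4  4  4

Best path: r0c0 → r1c0 → r1c1 → r1c2 → r1c3 → r2c3 → r2c4
Cost: 7 + 7 + 4 + 3 + 3 + 4 + 4 = 32

32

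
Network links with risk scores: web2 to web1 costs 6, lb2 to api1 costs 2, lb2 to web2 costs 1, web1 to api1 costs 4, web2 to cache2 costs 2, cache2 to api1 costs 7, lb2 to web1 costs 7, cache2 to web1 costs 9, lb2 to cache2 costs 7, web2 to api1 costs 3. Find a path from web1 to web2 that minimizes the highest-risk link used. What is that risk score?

Comparing a few candidate routes:
web1→api1→web2: max(4, 3) = 4
web1→web2: max(6) = 6
web1→api1→lb2→web2: max(4, 2, 1) = 4
Smallest bottleneck: 4.

4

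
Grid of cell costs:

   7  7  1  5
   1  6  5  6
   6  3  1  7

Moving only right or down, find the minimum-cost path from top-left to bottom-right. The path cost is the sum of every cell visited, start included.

Best path: r0c0→r1c0→r1c1→r2c1→r2c2→r2c3
Cost: 7 + 1 + 6 + 3 + 1 + 7 = 25

25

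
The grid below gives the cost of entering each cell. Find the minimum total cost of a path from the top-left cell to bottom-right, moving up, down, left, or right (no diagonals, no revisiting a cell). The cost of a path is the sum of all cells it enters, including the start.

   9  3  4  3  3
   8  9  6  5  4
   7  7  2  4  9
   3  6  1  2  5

32

One optimal route is r0c0→r0c1→r0c2→r1c2→r2c2→r3c2→r3c3→r3c4.
Its cost is 9 + 3 + 4 + 6 + 2 + 1 + 2 + 5 = 32.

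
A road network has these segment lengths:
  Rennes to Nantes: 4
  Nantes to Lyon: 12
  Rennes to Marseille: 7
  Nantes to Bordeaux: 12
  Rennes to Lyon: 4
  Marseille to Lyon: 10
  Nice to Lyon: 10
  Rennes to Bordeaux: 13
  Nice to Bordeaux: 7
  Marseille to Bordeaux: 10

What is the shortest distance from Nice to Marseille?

A few of the Nice→Marseille routes:
Nice → Lyon → Marseille: 10 + 10 = 20
Nice → Bordeaux → Nantes → Rennes → Marseille: 7 + 12 + 4 + 7 = 30
Nice → Lyon → Rennes → Marseille: 10 + 4 + 7 = 21
Nice → Bordeaux → Rennes → Marseille: 7 + 13 + 7 = 27
Nice → Lyon → Nantes → Rennes → Marseille: 10 + 12 + 4 + 7 = 33
Nice → Bordeaux → Marseille: 7 + 10 = 17
Shortest: 17.

17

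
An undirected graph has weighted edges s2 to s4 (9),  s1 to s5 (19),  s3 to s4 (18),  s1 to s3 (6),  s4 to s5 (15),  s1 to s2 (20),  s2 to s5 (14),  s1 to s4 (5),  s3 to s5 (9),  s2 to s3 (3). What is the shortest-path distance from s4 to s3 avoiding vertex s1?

Routes from s4 to s3 avoiding s1:
s4 - s3: 18
s4 - s5 - s3: 15 + 9 = 24
s4 - s5 - s2 - s3: 15 + 14 + 3 = 32
s4 - s2 - s3: 9 + 3 = 12
s4 - s2 - s5 - s3: 9 + 14 + 9 = 32
Best route has total 12.

12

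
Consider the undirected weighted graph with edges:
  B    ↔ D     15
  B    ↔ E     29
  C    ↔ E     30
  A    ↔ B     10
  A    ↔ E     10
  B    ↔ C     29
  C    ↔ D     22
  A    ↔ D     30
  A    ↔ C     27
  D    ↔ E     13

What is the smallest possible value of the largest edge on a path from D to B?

Some routes from D to B:
D→E→A→B: max(13, 10, 10) = 13
D→C→A→B: max(22, 27, 10) = 27
D→C→B: max(22, 29) = 29
D→E→B: max(13, 29) = 29
D→B: max(15) = 15
D→C→A→E→B: max(22, 27, 10, 29) = 29
The minimum achievable maximum is 13.

13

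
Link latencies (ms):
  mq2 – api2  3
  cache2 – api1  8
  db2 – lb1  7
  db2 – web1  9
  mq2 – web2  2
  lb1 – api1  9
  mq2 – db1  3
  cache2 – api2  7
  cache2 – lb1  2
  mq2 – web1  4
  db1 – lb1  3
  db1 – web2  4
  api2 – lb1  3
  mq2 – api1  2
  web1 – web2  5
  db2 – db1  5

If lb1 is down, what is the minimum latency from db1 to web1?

7

Candidate routes:
db1→web2→mq2→web1: 4 + 2 + 4 = 10
db1→mq2→web1: 3 + 4 = 7
db1→web2→web1: 4 + 5 = 9
db1→db2→web1: 5 + 9 = 14
db1→mq2→web2→web1: 3 + 2 + 5 = 10
The minimum is 7 ms.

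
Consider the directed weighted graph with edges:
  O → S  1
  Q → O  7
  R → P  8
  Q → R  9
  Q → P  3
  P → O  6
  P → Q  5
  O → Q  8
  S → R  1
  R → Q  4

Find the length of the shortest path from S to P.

Routes from S to P:
S→R→Q→P: 1 + 4 + 3 = 8
S→R→P: 1 + 8 = 9
The minimum is 8.

8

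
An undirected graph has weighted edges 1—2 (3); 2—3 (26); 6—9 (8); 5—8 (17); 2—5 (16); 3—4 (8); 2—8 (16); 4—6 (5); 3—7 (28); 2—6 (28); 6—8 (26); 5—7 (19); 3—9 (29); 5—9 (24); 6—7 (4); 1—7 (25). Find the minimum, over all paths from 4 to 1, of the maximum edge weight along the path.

Some routes from 4 to 1:
4→6→7→5→8→2→1: max(5, 4, 19, 17, 16, 3) = 19
4→6→7→1: max(5, 4, 25) = 25
4→6→9→5→7→1: max(5, 8, 24, 19, 25) = 25
4→6→9→5→2→1: max(5, 8, 24, 16, 3) = 24
4→6→9→5→8→2→1: max(5, 8, 24, 17, 16, 3) = 24
4→6→7→5→2→1: max(5, 4, 19, 16, 3) = 19
Smallest bottleneck: 19.

19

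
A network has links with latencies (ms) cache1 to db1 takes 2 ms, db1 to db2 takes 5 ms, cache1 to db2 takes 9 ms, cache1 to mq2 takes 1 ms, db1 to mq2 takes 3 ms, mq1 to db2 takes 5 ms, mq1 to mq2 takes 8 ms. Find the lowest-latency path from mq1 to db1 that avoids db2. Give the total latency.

11

Candidate routes:
mq1 - mq2 - db1: 8 + 3 = 11
mq1 - mq2 - cache1 - db1: 8 + 1 + 2 = 11
Shortest: 11 ms.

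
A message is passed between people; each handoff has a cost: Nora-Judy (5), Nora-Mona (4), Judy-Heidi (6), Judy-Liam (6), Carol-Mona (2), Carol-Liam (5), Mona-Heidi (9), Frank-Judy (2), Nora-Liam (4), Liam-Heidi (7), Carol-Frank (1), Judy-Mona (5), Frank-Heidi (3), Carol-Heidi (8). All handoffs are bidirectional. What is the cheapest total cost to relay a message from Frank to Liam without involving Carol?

8

A few of the Frank→Liam routes:
Frank → Heidi → Liam: 3 + 7 = 10
Frank → Judy → Nora → Liam: 2 + 5 + 4 = 11
Frank → Judy → Liam: 2 + 6 = 8
The minimum is 8.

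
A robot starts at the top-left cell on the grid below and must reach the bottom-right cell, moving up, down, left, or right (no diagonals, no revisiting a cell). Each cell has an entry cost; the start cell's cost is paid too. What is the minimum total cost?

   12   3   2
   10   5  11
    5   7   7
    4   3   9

39

One optimal route is (0,0) → (0,1) → (1,1) → (2,1) → (3,1) → (3,2).
Its cost is 12 + 3 + 5 + 7 + 3 + 9 = 39.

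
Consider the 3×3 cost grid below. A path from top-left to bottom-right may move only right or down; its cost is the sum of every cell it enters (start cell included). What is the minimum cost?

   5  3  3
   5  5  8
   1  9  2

Path [0,0] -> [0,1] -> [0,2] -> [1,2] -> [2,2]: 5 + 3 + 3 + 8 + 2 = 21.

21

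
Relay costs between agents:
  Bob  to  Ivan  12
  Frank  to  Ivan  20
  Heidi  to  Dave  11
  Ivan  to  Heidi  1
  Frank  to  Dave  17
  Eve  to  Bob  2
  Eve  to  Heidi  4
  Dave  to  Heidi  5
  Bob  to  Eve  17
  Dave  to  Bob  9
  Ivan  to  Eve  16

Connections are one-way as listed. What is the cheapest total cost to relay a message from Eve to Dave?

Paths from Eve to Dave:
Eve - Heidi - Dave: 4 + 11 = 15
Eve - Bob - Ivan - Heidi - Dave: 2 + 12 + 1 + 11 = 26
The minimum is 15.

15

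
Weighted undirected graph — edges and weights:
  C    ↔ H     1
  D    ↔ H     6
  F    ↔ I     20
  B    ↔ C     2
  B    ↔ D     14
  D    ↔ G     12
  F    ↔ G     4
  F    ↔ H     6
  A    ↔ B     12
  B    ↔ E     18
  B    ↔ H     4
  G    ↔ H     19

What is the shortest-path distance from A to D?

21

Comparing a few candidate routes:
A → B → C → H → D: 12 + 2 + 1 + 6 = 21
A → B → H → D: 12 + 4 + 6 = 22
A → B → D: 12 + 14 = 26
Shortest: 21.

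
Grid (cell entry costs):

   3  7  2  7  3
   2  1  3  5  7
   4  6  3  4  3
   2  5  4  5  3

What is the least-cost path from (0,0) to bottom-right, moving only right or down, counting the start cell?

Take (0,0) -> (1,0) -> (1,1) -> (1,2) -> (2,2) -> (2,3) -> (2,4) -> (3,4) for a total of 3 + 2 + 1 + 3 + 3 + 4 + 3 + 3 = 22.
(Top row then right column would cost 35.)

22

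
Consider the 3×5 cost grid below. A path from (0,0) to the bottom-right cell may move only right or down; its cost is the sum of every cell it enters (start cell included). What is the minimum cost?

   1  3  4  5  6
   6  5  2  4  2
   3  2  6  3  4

Best path: (0,0) (0,1) (0,2) (1,2) (1,3) (1,4) (2,4)
Cost: 1 + 3 + 4 + 2 + 4 + 2 + 4 = 20

20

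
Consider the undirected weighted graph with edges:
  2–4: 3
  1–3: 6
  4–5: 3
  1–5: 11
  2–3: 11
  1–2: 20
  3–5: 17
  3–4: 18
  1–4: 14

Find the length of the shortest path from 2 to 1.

17

Checking several routes:
2-4-1: 3 + 14 = 17
2-1: 20
2-3-1: 11 + 6 = 17
2-4-5-1: 3 + 3 + 11 = 17
The minimum is 17.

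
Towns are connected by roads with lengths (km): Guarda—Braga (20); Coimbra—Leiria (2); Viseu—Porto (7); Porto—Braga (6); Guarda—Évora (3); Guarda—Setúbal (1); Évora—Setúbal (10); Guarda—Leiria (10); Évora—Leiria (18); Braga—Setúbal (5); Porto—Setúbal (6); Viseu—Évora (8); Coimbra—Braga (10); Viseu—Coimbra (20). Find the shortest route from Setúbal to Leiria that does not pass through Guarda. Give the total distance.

Some routes from Setúbal to Leiria avoiding Guarda:
Setúbal→Porto→Braga→Coimbra→Leiria: 6 + 6 + 10 + 2 = 24
Setúbal→Évora→Leiria: 10 + 18 = 28
Setúbal→Braga→Coimbra→Leiria: 5 + 10 + 2 = 17
Best route has total 17 km.

17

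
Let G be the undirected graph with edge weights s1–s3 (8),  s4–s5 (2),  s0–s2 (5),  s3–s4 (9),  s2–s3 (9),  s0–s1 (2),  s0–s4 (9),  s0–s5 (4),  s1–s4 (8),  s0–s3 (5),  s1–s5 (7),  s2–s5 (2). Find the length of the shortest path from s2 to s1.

7

Checking several routes:
s2 → s5 → s0 → s1: 2 + 4 + 2 = 8
s2 → s0 → s1: 5 + 2 = 7
s2 → s5 → s4 → s0 → s1: 2 + 2 + 9 + 2 = 15
s2 → s5 → s1: 2 + 7 = 9
s2 → s5 → s4 → s1: 2 + 2 + 8 = 12
The minimum is 7.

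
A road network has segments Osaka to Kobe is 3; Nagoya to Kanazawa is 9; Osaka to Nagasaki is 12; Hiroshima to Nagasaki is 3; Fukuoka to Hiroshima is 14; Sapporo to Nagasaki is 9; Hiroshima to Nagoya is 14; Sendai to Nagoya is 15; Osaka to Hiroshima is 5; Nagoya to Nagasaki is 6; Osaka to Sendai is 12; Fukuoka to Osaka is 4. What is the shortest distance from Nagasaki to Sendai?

Some routes from Nagasaki to Sendai:
Nagasaki-Nagoya-Sendai: 6 + 15 = 21
Nagasaki-Nagoya-Hiroshima-Osaka-Sendai: 6 + 14 + 5 + 12 = 37
Nagasaki-Hiroshima-Osaka-Sendai: 3 + 5 + 12 = 20
Nagasaki-Hiroshima-Fukuoka-Osaka-Sendai: 3 + 14 + 4 + 12 = 33
Nagasaki-Osaka-Sendai: 12 + 12 = 24
Nagasaki-Hiroshima-Nagoya-Sendai: 3 + 14 + 15 = 32
Best route has total 20.

20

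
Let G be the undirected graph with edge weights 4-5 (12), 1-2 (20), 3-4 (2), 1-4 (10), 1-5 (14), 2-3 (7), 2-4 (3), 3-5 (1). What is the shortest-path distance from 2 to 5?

Comparing a few candidate routes:
2 → 3 → 4 → 5: 7 + 2 + 12 = 21
2 → 3 → 5: 7 + 1 = 8
2 → 4 → 3 → 5: 3 + 2 + 1 = 6
2 → 4 → 5: 3 + 12 = 15
Shortest: 6.

6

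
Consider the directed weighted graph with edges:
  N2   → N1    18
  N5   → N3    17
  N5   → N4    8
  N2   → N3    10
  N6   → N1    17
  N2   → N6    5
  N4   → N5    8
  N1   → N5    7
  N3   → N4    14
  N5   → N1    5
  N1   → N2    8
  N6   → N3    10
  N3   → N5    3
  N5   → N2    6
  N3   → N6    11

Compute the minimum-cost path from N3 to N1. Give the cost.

8

Some routes from N3 to N1:
N3-N4-N5-N1: 14 + 8 + 5 = 27
N3-N6-N1: 11 + 17 = 28
N3-N5-N2-N1: 3 + 6 + 18 = 27
N3-N5-N1: 3 + 5 = 8
The minimum is 8.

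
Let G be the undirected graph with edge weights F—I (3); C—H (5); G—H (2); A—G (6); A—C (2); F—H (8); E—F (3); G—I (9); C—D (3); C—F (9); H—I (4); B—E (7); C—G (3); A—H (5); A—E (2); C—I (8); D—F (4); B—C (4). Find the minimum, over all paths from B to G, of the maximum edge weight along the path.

A few of the B→G routes:
B - C - D - F - E - A - H - G: max(4, 3, 4, 3, 2, 5, 2) = 5
B - C - H - G: max(4, 5, 2) = 5
B - C - A - E - F - I - H - G: max(4, 2, 2, 3, 3, 4, 2) = 4
B - C - A - H - G: max(4, 2, 5, 2) = 5
B - C - D - F - I - H - G: max(4, 3, 4, 3, 4, 2) = 4
B - C - G: max(4, 3) = 4
Best route has worst link 4.

4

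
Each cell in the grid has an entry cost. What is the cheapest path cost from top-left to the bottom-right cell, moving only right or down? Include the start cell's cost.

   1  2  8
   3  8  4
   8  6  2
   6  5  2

Path [0,0] [0,1] [0,2] [1,2] [2,2] [3,2]: 1 + 2 + 8 + 4 + 2 + 2 = 19.

19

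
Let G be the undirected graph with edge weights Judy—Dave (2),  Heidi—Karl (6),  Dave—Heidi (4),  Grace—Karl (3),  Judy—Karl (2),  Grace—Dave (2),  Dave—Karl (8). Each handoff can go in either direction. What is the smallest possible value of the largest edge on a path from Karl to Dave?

Candidate routes:
Karl-Dave: max(8) = 8
Karl-Grace-Dave: max(3, 2) = 3
Karl-Heidi-Dave: max(6, 4) = 6
Karl-Judy-Dave: max(2, 2) = 2
The minimum achievable maximum is 2.

2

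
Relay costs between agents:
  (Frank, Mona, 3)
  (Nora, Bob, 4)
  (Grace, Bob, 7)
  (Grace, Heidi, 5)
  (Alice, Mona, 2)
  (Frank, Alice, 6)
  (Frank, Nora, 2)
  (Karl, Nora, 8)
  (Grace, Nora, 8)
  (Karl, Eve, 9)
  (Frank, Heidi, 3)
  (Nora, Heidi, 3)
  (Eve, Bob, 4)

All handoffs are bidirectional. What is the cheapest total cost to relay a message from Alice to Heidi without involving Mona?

A few of the Alice→Heidi routes:
Alice -> Frank -> Nora -> Heidi: 6 + 2 + 3 = 11
Alice -> Frank -> Nora -> Grace -> Heidi: 6 + 2 + 8 + 5 = 21
Alice -> Frank -> Heidi: 6 + 3 = 9
Shortest: 9.

9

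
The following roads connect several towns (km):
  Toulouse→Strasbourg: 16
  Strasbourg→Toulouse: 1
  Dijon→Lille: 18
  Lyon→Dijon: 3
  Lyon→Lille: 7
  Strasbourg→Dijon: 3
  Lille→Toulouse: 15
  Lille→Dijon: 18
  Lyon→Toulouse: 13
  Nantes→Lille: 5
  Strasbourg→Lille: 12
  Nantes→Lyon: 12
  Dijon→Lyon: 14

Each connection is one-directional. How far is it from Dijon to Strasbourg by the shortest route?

43

Candidate routes:
Dijon→Lyon→Toulouse→Strasbourg: 14 + 13 + 16 = 43
Dijon→Lyon→Lille→Toulouse→Strasbourg: 14 + 7 + 15 + 16 = 52
Dijon→Lille→Toulouse→Strasbourg: 18 + 15 + 16 = 49
The minimum is 43 km.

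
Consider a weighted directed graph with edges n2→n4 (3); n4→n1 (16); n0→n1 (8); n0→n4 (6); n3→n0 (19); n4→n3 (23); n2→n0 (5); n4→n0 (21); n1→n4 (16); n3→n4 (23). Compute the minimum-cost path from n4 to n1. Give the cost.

16

Candidate routes:
n4 -> n3 -> n0 -> n1: 23 + 19 + 8 = 50
n4 -> n0 -> n1: 21 + 8 = 29
n4 -> n1: 16
Shortest: 16.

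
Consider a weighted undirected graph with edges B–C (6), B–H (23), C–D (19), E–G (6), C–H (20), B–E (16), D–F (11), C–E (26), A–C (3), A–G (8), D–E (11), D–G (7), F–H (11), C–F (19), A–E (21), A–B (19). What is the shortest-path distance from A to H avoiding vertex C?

A few of the A→H routes:
A-G-D-F-H: 8 + 7 + 11 + 11 = 37
A-G-E-D-F-H: 8 + 6 + 11 + 11 + 11 = 47
A-B-H: 19 + 23 = 42
Shortest: 37.

37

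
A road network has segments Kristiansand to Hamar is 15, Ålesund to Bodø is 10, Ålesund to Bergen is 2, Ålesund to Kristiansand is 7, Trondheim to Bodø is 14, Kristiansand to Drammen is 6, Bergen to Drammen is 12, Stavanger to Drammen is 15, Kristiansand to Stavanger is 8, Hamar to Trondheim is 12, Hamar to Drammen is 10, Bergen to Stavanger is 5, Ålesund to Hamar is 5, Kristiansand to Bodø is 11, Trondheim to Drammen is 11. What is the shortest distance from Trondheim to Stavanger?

Checking several routes:
Trondheim -> Hamar -> Ålesund -> Bergen -> Stavanger: 12 + 5 + 2 + 5 = 24
Trondheim -> Drammen -> Stavanger: 11 + 15 = 26
Trondheim -> Bodø -> Ålesund -> Bergen -> Stavanger: 14 + 10 + 2 + 5 = 31
Trondheim -> Drammen -> Bergen -> Stavanger: 11 + 12 + 5 = 28
Trondheim -> Drammen -> Kristiansand -> Stavanger: 11 + 6 + 8 = 25
Shortest: 24.

24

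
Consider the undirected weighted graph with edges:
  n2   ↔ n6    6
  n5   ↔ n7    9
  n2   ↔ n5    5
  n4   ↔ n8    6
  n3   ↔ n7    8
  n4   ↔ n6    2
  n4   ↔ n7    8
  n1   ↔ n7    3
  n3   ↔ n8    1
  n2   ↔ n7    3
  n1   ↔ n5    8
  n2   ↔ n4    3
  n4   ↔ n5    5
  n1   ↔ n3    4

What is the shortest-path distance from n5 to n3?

12

Comparing a few candidate routes:
n5 - n2 - n7 - n1 - n3: 5 + 3 + 3 + 4 = 15
n5 - n4 - n8 - n3: 5 + 6 + 1 = 12
n5 - n2 - n4 - n8 - n3: 5 + 3 + 6 + 1 = 15
n5 - n1 - n3: 8 + 4 = 12
The minimum is 12.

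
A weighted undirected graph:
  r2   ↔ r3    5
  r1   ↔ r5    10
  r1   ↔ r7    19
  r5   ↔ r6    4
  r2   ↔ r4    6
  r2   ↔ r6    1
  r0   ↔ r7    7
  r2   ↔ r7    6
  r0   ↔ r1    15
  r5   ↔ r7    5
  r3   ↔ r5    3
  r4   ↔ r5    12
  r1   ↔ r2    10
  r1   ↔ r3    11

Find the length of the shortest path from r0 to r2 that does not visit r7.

Checking several routes:
r0 → r1 → r5 → r3 → r2: 15 + 10 + 3 + 5 = 33
r0 → r1 → r5 → r6 → r2: 15 + 10 + 4 + 1 = 30
r0 → r1 → r3 → r2: 15 + 11 + 5 = 31
r0 → r1 → r2: 15 + 10 = 25
The minimum is 25.

25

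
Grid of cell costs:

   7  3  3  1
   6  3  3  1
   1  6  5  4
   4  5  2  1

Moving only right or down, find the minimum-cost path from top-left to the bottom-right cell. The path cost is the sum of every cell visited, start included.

20

Path (0,0) → (0,1) → (0,2) → (0,3) → (1,3) → (2,3) → (3,3): 7 + 3 + 3 + 1 + 1 + 4 + 1 = 20.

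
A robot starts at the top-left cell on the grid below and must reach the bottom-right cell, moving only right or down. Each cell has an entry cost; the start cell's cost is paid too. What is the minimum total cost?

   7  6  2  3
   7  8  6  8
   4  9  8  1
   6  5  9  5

32

Cheapest: (0,0)→(0,1)→(0,2)→(0,3)→(1,3)→(2,3)→(3,3)
  7 + 6 + 2 + 3 + 8 + 1 + 5 = 32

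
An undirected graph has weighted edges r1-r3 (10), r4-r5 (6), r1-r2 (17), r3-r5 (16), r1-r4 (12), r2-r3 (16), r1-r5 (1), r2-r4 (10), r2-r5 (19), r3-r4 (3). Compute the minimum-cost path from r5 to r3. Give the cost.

9

A few of the r5→r3 routes:
r5 -> r1 -> r3: 1 + 10 = 11
r5 -> r4 -> r1 -> r3: 6 + 12 + 10 = 28
r5 -> r1 -> r4 -> r3: 1 + 12 + 3 = 16
r5 -> r4 -> r3: 6 + 3 = 9
r5 -> r3: 16
Best route has total 9.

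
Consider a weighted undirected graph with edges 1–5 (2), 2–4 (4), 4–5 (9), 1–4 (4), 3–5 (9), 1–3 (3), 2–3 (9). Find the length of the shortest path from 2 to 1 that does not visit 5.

8

Candidate routes:
2 - 3 - 1: 9 + 3 = 12
2 - 4 - 1: 4 + 4 = 8
Best route has total 8.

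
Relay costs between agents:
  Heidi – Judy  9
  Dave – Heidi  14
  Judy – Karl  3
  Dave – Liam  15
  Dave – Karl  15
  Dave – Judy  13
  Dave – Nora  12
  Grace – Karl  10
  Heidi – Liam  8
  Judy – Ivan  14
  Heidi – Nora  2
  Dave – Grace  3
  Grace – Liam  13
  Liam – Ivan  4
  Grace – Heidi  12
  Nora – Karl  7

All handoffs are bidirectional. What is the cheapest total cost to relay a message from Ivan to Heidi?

12

Some routes from Ivan to Heidi:
Ivan - Judy - Heidi: 14 + 9 = 23
Ivan - Judy - Karl - Nora - Heidi: 14 + 3 + 7 + 2 = 26
Ivan - Liam - Heidi: 4 + 8 = 12
Shortest: 12.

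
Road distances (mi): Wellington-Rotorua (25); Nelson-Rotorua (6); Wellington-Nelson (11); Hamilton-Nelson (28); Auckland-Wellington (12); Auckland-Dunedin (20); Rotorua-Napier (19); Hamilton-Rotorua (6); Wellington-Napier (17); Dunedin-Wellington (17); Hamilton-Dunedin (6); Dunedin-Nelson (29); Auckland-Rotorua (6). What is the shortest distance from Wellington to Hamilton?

23

Checking several routes:
Wellington→Dunedin→Hamilton: 17 + 6 = 23
Wellington→Auckland→Rotorua→Hamilton: 12 + 6 + 6 = 24
Wellington→Nelson→Rotorua→Hamilton: 11 + 6 + 6 = 23
The minimum is 23 mi.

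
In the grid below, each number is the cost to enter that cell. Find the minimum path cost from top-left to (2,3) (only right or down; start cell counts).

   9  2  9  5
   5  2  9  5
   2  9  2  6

30

Path (0,0)→(0,1)→(1,1)→(1,2)→(2,2)→(2,3): 9 + 2 + 2 + 9 + 2 + 6 = 30.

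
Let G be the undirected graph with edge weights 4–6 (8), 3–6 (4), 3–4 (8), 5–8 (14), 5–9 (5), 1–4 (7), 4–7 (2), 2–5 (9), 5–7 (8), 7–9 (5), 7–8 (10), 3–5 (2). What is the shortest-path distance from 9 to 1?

14

Some routes from 9 to 1:
9 -> 7 -> 5 -> 3 -> 4 -> 1: 5 + 8 + 2 + 8 + 7 = 30
9 -> 7 -> 5 -> 3 -> 6 -> 4 -> 1: 5 + 8 + 2 + 4 + 8 + 7 = 34
9 -> 7 -> 4 -> 1: 5 + 2 + 7 = 14
9 -> 5 -> 7 -> 4 -> 1: 5 + 8 + 2 + 7 = 22
9 -> 5 -> 3 -> 6 -> 4 -> 1: 5 + 2 + 4 + 8 + 7 = 26
9 -> 5 -> 3 -> 4 -> 1: 5 + 2 + 8 + 7 = 22
Shortest: 14.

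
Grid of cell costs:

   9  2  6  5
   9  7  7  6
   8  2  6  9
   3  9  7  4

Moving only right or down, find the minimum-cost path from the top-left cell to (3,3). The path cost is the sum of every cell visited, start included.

37

Path (0,0)→(0,1)→(1,1)→(2,1)→(2,2)→(3,2)→(3,3): 9 + 2 + 7 + 2 + 6 + 7 + 4 = 37.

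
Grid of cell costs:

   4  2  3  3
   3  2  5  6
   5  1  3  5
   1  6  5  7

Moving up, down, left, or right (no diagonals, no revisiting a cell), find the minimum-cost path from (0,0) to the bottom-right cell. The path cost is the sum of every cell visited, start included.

24

Path (0,0)→(0,1)→(1,1)→(2,1)→(2,2)→(2,3)→(3,3): 4 + 2 + 2 + 1 + 3 + 5 + 7 = 24.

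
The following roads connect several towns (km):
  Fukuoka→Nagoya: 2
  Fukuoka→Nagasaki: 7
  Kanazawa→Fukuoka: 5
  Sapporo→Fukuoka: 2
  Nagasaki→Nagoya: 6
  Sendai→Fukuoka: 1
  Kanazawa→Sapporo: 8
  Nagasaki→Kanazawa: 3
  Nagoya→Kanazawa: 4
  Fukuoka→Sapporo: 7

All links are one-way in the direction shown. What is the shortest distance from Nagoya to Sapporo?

12

Paths from Nagoya to Sapporo:
Nagoya-Kanazawa-Sapporo: 4 + 8 = 12
Nagoya-Kanazawa-Fukuoka-Sapporo: 4 + 5 + 7 = 16
The minimum is 12 km.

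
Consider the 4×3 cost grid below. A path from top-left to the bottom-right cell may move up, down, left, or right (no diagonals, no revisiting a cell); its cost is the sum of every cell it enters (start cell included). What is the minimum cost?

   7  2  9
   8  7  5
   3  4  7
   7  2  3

25

Best path: r0c0 r0c1 r1c1 r2c1 r3c1 r3c2
Cost: 7 + 2 + 7 + 4 + 2 + 3 = 25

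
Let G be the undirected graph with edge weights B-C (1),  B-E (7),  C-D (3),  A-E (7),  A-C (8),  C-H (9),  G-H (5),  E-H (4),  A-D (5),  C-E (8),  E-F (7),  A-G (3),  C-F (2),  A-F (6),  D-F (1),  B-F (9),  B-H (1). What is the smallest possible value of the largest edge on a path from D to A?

Comparing a few candidate routes:
D → F → A: max(1, 6) = 6
D → F → C → B → H → G → A: max(1, 2, 1, 1, 5, 3) = 5
D → C → B → H → G → A: max(3, 1, 1, 5, 3) = 5
D → A: max(5) = 5
Smallest bottleneck: 5.

5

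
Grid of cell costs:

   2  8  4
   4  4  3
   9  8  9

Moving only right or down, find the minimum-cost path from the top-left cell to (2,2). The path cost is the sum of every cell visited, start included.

22

Best path: r0c0 -> r1c0 -> r1c1 -> r1c2 -> r2c2
Cost: 2 + 4 + 4 + 3 + 9 = 22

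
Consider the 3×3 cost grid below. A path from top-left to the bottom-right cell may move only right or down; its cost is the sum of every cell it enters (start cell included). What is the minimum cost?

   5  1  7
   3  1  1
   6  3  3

11

Path [0,0] -> [0,1] -> [1,1] -> [1,2] -> [2,2]: 5 + 1 + 1 + 1 + 3 = 11.
(Top row then right column would cost 17.)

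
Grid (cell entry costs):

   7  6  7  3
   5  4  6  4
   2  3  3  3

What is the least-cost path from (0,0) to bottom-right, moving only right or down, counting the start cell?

23

Best path: (0,0) (1,0) (2,0) (2,1) (2,2) (2,3)
Cost: 7 + 5 + 2 + 3 + 3 + 3 = 23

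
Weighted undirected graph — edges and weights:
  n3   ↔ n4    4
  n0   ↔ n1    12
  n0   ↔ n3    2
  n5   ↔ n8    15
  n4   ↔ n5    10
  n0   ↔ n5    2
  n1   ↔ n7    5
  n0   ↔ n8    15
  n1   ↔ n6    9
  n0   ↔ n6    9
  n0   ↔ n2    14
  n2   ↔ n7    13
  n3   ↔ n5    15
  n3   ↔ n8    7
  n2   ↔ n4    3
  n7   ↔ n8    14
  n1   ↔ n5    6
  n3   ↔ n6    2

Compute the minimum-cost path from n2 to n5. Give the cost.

Some routes from n2 to n5:
n2-n4-n5: 3 + 10 = 13
n2-n4-n3-n0-n5: 3 + 4 + 2 + 2 = 11
n2-n4-n3-n6-n0-n5: 3 + 4 + 2 + 9 + 2 = 20
n2-n4-n3-n5: 3 + 4 + 15 = 22
n2-n0-n5: 14 + 2 = 16
The minimum is 11.

11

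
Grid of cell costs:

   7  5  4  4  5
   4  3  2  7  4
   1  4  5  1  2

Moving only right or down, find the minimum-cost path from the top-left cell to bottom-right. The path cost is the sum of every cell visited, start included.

24

Cheapest: (0,0) → (1,0) → (1,1) → (1,2) → (2,2) → (2,3) → (2,4)
  7 + 4 + 3 + 2 + 5 + 1 + 2 = 24
(Top row then right column would cost 31.)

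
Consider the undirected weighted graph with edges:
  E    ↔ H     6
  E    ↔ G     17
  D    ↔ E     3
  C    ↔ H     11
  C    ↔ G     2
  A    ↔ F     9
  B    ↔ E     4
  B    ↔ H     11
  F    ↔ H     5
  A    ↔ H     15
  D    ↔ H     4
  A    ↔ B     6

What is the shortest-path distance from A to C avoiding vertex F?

Checking several routes:
A→B→E→H→C: 6 + 4 + 6 + 11 = 27
A→B→H→C: 6 + 11 + 11 = 28
A→H→C: 15 + 11 = 26
The minimum is 26.

26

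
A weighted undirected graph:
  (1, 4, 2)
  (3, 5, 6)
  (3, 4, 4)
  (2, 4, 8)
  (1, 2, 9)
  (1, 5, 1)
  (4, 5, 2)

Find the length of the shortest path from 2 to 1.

Candidate routes:
2 - 1: 9
2 - 4 - 3 - 5 - 1: 8 + 4 + 6 + 1 = 19
2 - 4 - 1: 8 + 2 = 10
2 - 4 - 5 - 1: 8 + 2 + 1 = 11
Shortest: 9.

9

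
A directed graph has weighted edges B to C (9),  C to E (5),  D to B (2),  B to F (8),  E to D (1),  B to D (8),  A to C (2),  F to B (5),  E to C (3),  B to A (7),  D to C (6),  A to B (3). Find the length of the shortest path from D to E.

11

Candidate routes:
D-C-E: 6 + 5 = 11
D-B-C-E: 2 + 9 + 5 = 16
D-B-A-C-E: 2 + 7 + 2 + 5 = 16
Shortest: 11.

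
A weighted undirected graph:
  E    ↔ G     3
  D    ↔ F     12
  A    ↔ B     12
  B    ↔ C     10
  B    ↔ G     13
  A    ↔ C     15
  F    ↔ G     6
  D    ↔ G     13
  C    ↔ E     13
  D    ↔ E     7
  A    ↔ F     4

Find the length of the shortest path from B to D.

Comparing a few candidate routes:
B - A - F - D: 12 + 4 + 12 = 28
B - G - E - D: 13 + 3 + 7 = 23
B - G - D: 13 + 13 = 26
B - C - E - D: 10 + 13 + 7 = 30
Shortest: 23.

23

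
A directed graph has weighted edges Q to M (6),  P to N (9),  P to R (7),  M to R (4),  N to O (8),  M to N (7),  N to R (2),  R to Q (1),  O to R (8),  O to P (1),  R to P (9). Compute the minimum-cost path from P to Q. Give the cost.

Paths from P to Q:
P → N → O → R → Q: 9 + 8 + 8 + 1 = 26
P → N → R → Q: 9 + 2 + 1 = 12
P → R → Q: 7 + 1 = 8
Best route has total 8.

8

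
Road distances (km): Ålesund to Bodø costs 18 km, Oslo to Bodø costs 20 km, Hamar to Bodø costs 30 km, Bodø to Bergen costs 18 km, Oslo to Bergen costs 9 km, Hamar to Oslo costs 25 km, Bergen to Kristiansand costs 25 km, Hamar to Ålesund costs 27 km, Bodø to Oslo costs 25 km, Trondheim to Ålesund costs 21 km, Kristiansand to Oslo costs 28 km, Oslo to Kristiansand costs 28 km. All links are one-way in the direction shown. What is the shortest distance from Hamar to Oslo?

25

Routes from Hamar to Oslo:
Hamar-Bodø-Bergen-Kristiansand-Oslo: 30 + 18 + 25 + 28 = 101
Hamar-Oslo: 25
Hamar-Ålesund-Bodø-Bergen-Kristiansand-Oslo: 27 + 18 + 18 + 25 + 28 = 116
Hamar-Bodø-Oslo: 30 + 25 = 55
Hamar-Ålesund-Bodø-Oslo: 27 + 18 + 25 = 70
Best route has total 25 km.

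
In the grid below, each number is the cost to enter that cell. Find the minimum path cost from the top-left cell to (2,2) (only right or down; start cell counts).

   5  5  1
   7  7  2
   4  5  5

18

Take r0c0 → r0c1 → r0c2 → r1c2 → r2c2 for a total of 5 + 5 + 1 + 2 + 5 = 18.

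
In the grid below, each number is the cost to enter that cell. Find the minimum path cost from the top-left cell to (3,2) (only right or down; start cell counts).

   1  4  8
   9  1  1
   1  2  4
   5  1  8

17

One optimal route is [0,0] -> [0,1] -> [1,1] -> [2,1] -> [3,1] -> [3,2].
Its cost is 1 + 4 + 1 + 2 + 1 + 8 = 17.
For comparison, the top-then-right route costs 26.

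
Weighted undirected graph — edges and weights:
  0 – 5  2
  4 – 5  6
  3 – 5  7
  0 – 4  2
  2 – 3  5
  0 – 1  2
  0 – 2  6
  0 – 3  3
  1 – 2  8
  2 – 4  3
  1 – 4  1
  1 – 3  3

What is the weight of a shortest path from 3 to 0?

3

Checking several routes:
3 - 0: 3
3 - 2 - 4 - 0: 5 + 3 + 2 = 10
3 - 5 - 0: 7 + 2 = 9
3 - 1 - 0: 3 + 2 = 5
3 - 1 - 4 - 0: 3 + 1 + 2 = 6
Best route has total 3.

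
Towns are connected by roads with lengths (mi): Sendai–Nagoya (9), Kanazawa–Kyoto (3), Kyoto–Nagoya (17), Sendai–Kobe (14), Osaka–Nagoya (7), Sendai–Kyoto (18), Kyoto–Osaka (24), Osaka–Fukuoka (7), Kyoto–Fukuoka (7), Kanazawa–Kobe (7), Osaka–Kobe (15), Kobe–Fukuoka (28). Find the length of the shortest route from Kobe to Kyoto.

10

Comparing a few candidate routes:
Kobe → Sendai → Kyoto: 14 + 18 = 32
Kobe → Fukuoka → Kyoto: 28 + 7 = 35
Kobe → Osaka → Fukuoka → Kyoto: 15 + 7 + 7 = 29
Kobe → Kanazawa → Kyoto: 7 + 3 = 10
Best route has total 10 mi.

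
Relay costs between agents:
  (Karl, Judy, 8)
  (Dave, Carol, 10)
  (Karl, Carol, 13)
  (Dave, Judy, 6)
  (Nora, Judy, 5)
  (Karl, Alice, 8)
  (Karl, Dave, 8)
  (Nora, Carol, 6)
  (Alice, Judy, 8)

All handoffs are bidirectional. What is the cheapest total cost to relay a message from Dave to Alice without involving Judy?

Routes from Dave to Alice avoiding Judy:
Dave→Carol→Karl→Alice: 10 + 13 + 8 = 31
Dave→Karl→Alice: 8 + 8 = 16
The minimum is 16.

16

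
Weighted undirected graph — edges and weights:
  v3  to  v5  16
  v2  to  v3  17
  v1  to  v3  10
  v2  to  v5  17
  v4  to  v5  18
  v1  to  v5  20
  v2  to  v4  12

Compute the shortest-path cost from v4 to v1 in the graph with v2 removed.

Candidate routes:
v4→v5→v3→v1: 18 + 16 + 10 = 44
v4→v5→v1: 18 + 20 = 38
The minimum is 38.

38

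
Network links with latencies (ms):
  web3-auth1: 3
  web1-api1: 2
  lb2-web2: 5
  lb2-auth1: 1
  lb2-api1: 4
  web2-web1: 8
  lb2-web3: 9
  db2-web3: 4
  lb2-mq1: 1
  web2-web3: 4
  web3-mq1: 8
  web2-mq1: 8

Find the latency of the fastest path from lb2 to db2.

Comparing a few candidate routes:
lb2 - mq1 - web3 - db2: 1 + 8 + 4 = 13
lb2 - auth1 - web3 - db2: 1 + 3 + 4 = 8
lb2 - web2 - web3 - db2: 5 + 4 + 4 = 13
Shortest: 8 ms.

8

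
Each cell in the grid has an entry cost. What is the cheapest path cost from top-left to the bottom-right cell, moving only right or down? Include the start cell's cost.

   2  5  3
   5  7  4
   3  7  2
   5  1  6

One optimal route is [0,0] -> [0,1] -> [0,2] -> [1,2] -> [2,2] -> [3,2].
Its cost is 2 + 5 + 3 + 4 + 2 + 6 = 22.

22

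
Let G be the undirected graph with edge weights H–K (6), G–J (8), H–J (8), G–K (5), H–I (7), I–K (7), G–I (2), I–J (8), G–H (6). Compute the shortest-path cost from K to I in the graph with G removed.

Routes from K to I avoiding G:
K→I: 7
K→H→J→I: 6 + 8 + 8 = 22
K→H→I: 6 + 7 = 13
Shortest: 7.

7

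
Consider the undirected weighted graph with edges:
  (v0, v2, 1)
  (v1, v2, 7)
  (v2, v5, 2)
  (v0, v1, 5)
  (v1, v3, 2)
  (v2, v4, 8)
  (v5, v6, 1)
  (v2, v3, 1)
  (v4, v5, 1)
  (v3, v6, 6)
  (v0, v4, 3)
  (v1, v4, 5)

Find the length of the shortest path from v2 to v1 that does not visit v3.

6

A few of the v2→v1 routes:
v2 → v5 → v4 → v1: 2 + 1 + 5 = 8
v2 → v1: 7
v2 → v0 → v4 → v1: 1 + 3 + 5 = 9
v2 → v0 → v1: 1 + 5 = 6
Best route has total 6.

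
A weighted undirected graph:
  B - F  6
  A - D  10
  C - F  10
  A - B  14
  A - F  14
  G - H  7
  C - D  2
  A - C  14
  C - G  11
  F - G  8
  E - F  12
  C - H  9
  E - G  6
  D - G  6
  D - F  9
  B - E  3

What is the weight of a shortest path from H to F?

Comparing a few candidate routes:
H - G - D - F: 7 + 6 + 9 = 22
H - G - F: 7 + 8 = 15
H - C - D - F: 9 + 2 + 9 = 20
H - G - E - B - F: 7 + 6 + 3 + 6 = 22
H - C - F: 9 + 10 = 19
Shortest: 15.

15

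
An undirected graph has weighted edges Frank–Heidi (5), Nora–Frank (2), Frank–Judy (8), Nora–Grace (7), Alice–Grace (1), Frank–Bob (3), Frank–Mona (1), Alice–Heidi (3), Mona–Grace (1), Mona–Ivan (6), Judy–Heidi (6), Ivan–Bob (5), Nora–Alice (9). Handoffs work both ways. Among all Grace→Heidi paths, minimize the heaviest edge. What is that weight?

Checking several routes:
Grace → Alice → Heidi: max(1, 3) = 3
Grace → Mona → Ivan → Bob → Frank → Heidi: max(1, 6, 5, 3, 5) = 6
Grace → Mona → Frank → Heidi: max(1, 1, 5) = 5
Grace → Nora → Frank → Heidi: max(7, 2, 5) = 7
Best route has worst link 3.

3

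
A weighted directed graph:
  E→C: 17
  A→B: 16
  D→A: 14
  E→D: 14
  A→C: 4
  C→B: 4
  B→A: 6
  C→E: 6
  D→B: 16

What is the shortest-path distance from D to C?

18

Candidate routes:
D-B-A-C: 16 + 6 + 4 = 26
D-A-C: 14 + 4 = 18
Shortest: 18.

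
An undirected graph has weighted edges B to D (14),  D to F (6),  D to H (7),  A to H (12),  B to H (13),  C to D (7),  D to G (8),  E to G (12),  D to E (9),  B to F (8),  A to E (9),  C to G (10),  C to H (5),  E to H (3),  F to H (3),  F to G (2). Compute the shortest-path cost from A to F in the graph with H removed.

23

Comparing a few candidate routes:
A-E-D-G-F: 9 + 9 + 8 + 2 = 28
A-E-D-F: 9 + 9 + 6 = 24
A-E-G-F: 9 + 12 + 2 = 23
Shortest: 23.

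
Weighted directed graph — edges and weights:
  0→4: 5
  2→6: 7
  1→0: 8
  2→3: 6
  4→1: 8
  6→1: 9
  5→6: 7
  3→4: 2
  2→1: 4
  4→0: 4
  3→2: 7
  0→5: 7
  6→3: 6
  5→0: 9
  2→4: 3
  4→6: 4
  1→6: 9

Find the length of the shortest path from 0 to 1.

A few of the 0→1 routes:
0 - 4 - 6 - 1: 5 + 4 + 9 = 18
0 - 5 - 6 - 3 - 4 - 1: 7 + 7 + 6 + 2 + 8 = 30
0 - 4 - 6 - 3 - 2 - 1: 5 + 4 + 6 + 7 + 4 = 26
0 - 5 - 6 - 1: 7 + 7 + 9 = 23
0 - 4 - 1: 5 + 8 = 13
0 - 5 - 6 - 3 - 2 - 1: 7 + 7 + 6 + 7 + 4 = 31
The minimum is 13.

13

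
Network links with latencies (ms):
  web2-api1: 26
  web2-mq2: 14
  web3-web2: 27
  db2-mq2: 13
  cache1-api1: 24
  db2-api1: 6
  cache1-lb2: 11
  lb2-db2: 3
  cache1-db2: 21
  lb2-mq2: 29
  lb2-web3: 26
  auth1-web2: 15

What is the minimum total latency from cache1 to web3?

Some routes from cache1 to web3:
cache1-db2-lb2-web3: 21 + 3 + 26 = 50
cache1-lb2-web3: 11 + 26 = 37
cache1-api1-db2-lb2-web3: 24 + 6 + 3 + 26 = 59
cache1-lb2-db2-mq2-web2-web3: 11 + 3 + 13 + 14 + 27 = 68
The minimum is 37 ms.

37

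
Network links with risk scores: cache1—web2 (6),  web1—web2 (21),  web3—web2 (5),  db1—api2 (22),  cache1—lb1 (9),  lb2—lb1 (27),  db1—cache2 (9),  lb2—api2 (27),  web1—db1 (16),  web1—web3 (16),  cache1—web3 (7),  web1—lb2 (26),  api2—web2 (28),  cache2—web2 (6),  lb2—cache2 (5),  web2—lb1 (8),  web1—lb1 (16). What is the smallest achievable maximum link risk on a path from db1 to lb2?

Comparing a few candidate routes:
db1-cache2-lb2: max(9, 5) = 9
db1-web1-lb1-cache1-web3-web2-cache2-lb2: max(16, 16, 9, 7, 5, 6, 5) = 16
db1-web1-lb1-web2-cache2-lb2: max(16, 16, 8, 6, 5) = 16
db1-web1-lb1-cache1-web2-cache2-lb2: max(16, 16, 9, 6, 6, 5) = 16
db1-web1-web3-cache1-web2-cache2-lb2: max(16, 16, 7, 6, 6, 5) = 16
The minimum achievable maximum is 9.

9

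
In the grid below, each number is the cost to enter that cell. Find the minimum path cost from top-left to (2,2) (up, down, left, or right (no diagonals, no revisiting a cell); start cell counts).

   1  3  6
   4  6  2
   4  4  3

15

Best path: (0,0)→(0,1)→(0,2)→(1,2)→(2,2)
Cost: 1 + 3 + 6 + 2 + 3 = 15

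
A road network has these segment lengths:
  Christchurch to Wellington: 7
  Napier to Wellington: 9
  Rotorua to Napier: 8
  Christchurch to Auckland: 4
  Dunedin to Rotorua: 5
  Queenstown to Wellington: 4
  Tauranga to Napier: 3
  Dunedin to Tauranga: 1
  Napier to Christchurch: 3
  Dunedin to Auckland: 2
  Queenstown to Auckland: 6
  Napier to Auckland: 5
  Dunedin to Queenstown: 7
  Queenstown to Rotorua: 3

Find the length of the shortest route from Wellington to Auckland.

Checking several routes:
Wellington -> Christchurch -> Auckland: 7 + 4 = 11
Wellington -> Queenstown -> Dunedin -> Auckland: 4 + 7 + 2 = 13
Wellington -> Queenstown -> Auckland: 4 + 6 = 10
Wellington -> Napier -> Auckland: 9 + 5 = 14
Wellington -> Queenstown -> Rotorua -> Dunedin -> Auckland: 4 + 3 + 5 + 2 = 14
Wellington -> Napier -> Tauranga -> Dunedin -> Auckland: 9 + 3 + 1 + 2 = 15
Best route has total 10.

10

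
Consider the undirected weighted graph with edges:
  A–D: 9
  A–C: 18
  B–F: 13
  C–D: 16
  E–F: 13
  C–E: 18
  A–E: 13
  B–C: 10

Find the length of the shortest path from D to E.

Checking several routes:
D→C→B→F→E: 16 + 10 + 13 + 13 = 52
D→C→A→E: 16 + 18 + 13 = 47
D→A→E: 9 + 13 = 22
D→A→C→E: 9 + 18 + 18 = 45
D→C→E: 16 + 18 = 34
The minimum is 22.

22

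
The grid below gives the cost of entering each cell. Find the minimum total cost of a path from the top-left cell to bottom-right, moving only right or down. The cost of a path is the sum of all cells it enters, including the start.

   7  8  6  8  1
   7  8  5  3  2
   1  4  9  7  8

39

One optimal route is [0,0] [0,1] [0,2] [1,2] [1,3] [1,4] [2,4].
Its cost is 7 + 8 + 6 + 5 + 3 + 2 + 8 = 39.
(Top row then right column would cost 40.)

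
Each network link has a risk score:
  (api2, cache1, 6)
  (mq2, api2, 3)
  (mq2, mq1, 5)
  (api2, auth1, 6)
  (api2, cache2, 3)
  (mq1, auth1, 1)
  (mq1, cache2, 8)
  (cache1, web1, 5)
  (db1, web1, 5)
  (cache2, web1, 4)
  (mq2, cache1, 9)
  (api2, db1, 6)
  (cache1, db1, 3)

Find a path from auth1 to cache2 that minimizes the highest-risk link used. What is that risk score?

Comparing a few candidate routes:
auth1 → api2 → db1 → cache1 → web1 → cache2: max(6, 6, 3, 5, 4) = 6
auth1 → api2 → cache2: max(6, 3) = 6
auth1 → api2 → db1 → web1 → cache2: max(6, 6, 5, 4) = 6
auth1 → mq1 → mq2 → api2 → cache2: max(1, 5, 3, 3) = 5
Best route has worst link 5.

5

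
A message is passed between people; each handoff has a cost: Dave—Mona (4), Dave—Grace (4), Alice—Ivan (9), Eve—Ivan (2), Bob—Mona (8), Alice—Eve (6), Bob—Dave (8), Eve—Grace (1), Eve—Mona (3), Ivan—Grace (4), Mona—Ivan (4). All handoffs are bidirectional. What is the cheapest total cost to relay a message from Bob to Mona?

Checking several routes:
Bob-Dave-Grace-Ivan-Mona: 8 + 4 + 4 + 4 = 20
Bob-Dave-Mona: 8 + 4 = 12
Bob-Dave-Grace-Eve-Mona: 8 + 4 + 1 + 3 = 16
Bob-Mona: 8
Bob-Dave-Grace-Eve-Ivan-Mona: 8 + 4 + 1 + 2 + 4 = 19
Shortest: 8.

8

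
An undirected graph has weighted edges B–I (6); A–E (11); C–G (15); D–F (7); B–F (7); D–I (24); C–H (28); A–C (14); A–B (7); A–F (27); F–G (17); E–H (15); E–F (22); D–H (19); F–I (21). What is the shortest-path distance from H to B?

33

Comparing a few candidate routes:
H - E - F - B: 15 + 22 + 7 = 44
H - E - A - B: 15 + 11 + 7 = 33
H - D - F - B: 19 + 7 + 7 = 33
The minimum is 33.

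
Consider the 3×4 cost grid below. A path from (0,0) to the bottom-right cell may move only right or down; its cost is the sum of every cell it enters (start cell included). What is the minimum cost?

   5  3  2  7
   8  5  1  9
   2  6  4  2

Path (0,0)→(0,1)→(0,2)→(1,2)→(2,2)→(2,3): 5 + 3 + 2 + 1 + 4 + 2 = 17.

17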